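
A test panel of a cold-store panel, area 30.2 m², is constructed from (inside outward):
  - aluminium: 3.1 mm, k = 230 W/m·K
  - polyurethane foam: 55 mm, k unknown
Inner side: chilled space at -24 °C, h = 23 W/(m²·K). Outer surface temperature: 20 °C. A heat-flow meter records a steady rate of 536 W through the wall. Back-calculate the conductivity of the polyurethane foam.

Model the wall as resistances in series:
R_inner film = 1/(h_i·A) = 1/(23×30.2) = 0.00144 K/W
R_aluminium = L/(kA) = 0.0031/(230×30.2) = 4.463×10^-7 K/W
Sum of known resistances R_other = 0.00144 K/W
Total R = ΔT/Q = 44/536 = 0.08209 K/W
R_polyurethane foam = R_total − R_other = 0.08065 K/W
k = L/(R·A) = 0.055/(0.08065×30.2)

k ≈ 0.0226 W/(m·K)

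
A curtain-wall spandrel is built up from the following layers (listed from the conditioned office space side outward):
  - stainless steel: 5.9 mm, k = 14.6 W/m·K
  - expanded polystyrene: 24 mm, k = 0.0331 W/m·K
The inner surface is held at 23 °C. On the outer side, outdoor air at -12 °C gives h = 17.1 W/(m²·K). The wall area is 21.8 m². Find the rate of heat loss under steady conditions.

Q ≈ 973 W

Treating each layer as a thermal resistance in series:
R_stainless steel = L/(kA) = 0.0059/(14.6×21.8) = 1.854×10^-5 K/W
R_expanded polystyrene = L/(kA) = 0.024/(0.0331×21.8) = 0.03326 K/W
R_outer film = 1/(h_o·A) = 1/(17.1×21.8) = 0.002683 K/W
R_total = 0.03596 K/W
Q = ΔT / R_total = 35 / 0.03596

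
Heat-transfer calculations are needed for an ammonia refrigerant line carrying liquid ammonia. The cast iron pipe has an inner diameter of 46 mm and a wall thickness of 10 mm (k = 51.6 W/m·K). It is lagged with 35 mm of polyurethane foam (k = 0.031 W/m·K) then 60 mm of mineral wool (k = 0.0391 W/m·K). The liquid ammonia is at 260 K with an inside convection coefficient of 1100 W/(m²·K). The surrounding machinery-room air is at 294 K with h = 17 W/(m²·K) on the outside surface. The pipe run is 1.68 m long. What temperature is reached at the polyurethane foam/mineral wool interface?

T ≈ 280 K

For a radial system each layer contributes R = ln(r_out/r_in)/(2πkL); films add R = 1/(hA).
R_inner film = 1/(h_i·2πr₁L) = 1/(1100×2π×0.023×1.68) = 0.003744 K/W
R_cast iron pipe wall = ln(33/23)/(2π×51.6×1.68) = 6.628×10^-4 K/W
R_polyurethane foam = ln(68/33)/(2π×0.031×1.68) = 2.209 K/W
R_mineral wool = ln(128/68)/(2π×0.0391×1.68) = 1.533 K/W
R_outer film = 1/(h_o·2πr_oL) = 1/(17×2π×0.128×1.68) = 0.04354 K/W
R_total = 3.79 K/W
Q = ΔT/R_total = 34/3.79
Q = 8.97 W
T_interface = T_inner + Q·ΣR(inner→interface) = 260 + 8.97×2.214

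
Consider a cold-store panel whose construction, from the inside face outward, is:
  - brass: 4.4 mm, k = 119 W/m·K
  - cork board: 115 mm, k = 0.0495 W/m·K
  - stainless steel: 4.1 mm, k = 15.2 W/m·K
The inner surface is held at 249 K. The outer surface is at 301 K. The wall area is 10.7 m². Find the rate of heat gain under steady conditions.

Thermal resistances in series:
R_brass = L/(kA) = 0.0044/(119×10.7) = 3.456×10^-6 K/W
R_cork board = L/(kA) = 0.115/(0.0495×10.7) = 0.2171 K/W
R_stainless steel = L/(kA) = 0.0041/(15.2×10.7) = 2.521×10^-5 K/W
R_total = 0.2172 K/W
Q = ΔT / R_total = 52 / 0.2172

Q ≈ 239 W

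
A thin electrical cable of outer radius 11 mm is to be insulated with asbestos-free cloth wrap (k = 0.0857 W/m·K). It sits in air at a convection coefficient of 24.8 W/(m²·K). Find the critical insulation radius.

r_cr ≈ 3.46 mm

For a cylinder r_cr = k/h = 0.0857/24.8
r_cr = 3.46 mm; since the bare radius (11 mm) is above r_cr, any added insulation will reduce heat loss.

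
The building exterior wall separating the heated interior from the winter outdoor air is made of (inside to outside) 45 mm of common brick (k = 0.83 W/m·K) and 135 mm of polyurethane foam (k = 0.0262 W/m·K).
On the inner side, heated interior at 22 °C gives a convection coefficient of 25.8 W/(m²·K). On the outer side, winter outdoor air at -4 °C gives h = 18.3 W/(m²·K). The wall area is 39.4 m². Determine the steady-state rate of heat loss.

Treating each layer as a thermal resistance in series:
R_inner film = 1/(h_i·A) = 1/(25.8×39.4) = 9.837×10^-4 K/W
R_common brick = L/(kA) = 0.045/(0.83×39.4) = 0.001376 K/W
R_polyurethane foam = L/(kA) = 0.135/(0.0262×39.4) = 0.1308 K/W
R_outer film = 1/(h_o·A) = 1/(18.3×39.4) = 0.001387 K/W
R_total = 0.1345 K/W
Q = ΔT / R_total = 26 / 0.1345

Q ≈ 193 W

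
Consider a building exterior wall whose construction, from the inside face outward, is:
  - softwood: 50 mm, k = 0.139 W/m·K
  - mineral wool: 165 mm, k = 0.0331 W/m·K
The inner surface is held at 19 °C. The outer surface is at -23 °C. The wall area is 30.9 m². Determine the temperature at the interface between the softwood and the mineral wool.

T ≈ 16.2 °C

Model the wall as resistances in series:
R_softwood = L/(kA) = 0.05/(0.139×30.9) = 0.01164 K/W
R_mineral wool = L/(kA) = 0.165/(0.0331×30.9) = 0.1613 K/W
R_total = 0.173 K/W;  Q = ΔT/R_total = 42/0.173 = 242.8 W
T_interface = T_inner − Q·ΣR(inner→interface) = 19 − 243×0.01164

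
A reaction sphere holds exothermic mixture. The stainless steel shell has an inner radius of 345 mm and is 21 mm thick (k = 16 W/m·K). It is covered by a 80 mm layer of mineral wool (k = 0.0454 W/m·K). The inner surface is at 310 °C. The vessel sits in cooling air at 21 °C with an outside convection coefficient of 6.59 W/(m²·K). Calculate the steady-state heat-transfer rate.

Q ≈ 314 W

Radial (spherical) resistances in series:
R_stainless steel shell = (1/0.345 − 1/0.366)/(4π×16) = 8.272×10^-4 K/W
R_mineral wool = (1/0.366 − 1/0.446)/(4π×0.0454) = 0.859 K/W
R_outer film = 1/(h·4πr_o²) = 1/(6.59×4π×0.446²) = 0.06071 K/W
R_total = 0.9206 K/W
Q = ΔT/R_total = 289/0.9206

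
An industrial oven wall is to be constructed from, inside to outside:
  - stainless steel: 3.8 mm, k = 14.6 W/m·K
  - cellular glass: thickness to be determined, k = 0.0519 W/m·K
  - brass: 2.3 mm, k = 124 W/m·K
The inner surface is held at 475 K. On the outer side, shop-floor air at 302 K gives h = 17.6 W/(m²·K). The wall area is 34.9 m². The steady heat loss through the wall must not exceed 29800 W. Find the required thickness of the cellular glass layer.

Model the wall as resistances in series:
R_stainless steel = L/(kA) = 0.0038/(14.6×34.9) = 7.458×10^-6 K/W
R_brass = L/(kA) = 0.0023/(124×34.9) = 5.315×10^-7 K/W
R_outer film = 1/(h_o·A) = 1/(17.6×34.9) = 0.001628 K/W
Sum of the known resistances R_other = 0.001636 K/W
Required total resistance R_tot = ΔT/Q_allow = 173/29800 = 0.005805 K/W
R_cellular glass = R_tot − R_other = 0.004169 K/W
L = R·k·A = 0.004169×0.0519×34.9

L ≈ 7.55 mm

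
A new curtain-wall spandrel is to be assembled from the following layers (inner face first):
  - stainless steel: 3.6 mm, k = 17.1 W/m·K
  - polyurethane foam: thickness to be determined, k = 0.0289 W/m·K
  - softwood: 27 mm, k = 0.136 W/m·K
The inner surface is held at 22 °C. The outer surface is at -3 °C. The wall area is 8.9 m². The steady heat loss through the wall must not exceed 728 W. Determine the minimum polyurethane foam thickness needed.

L ≈ 3.09 mm

Model the wall as resistances in series:
R_stainless steel = L/(kA) = 0.0036/(17.1×8.9) = 2.365×10^-5 K/W
R_softwood = L/(kA) = 0.027/(0.136×8.9) = 0.02231 K/W
Sum of the known resistances R_other = 0.02233 K/W
Required total resistance R_tot = ΔT/Q_allow = 25/728 = 0.03434 K/W
R_polyurethane foam = R_tot − R_other = 0.01201 K/W
L = R·k·A = 0.01201×0.0289×8.9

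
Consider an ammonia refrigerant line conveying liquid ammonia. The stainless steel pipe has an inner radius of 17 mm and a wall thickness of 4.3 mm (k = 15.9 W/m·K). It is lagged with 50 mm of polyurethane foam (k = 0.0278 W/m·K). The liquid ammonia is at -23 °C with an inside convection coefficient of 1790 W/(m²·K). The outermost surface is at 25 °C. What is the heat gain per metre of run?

Radial resistances (cylindrical: R_cond = ln(r_o/r_i)/(2πkL), R_conv = 1/(h·2πrL)):
R_inner film = 1/(h_i·2πr₁L) = 1/(1790×2π×0.017×1) = 0.00523 K/W
R_stainless steel pipe wall = ln(21.3/17)/(2π×15.9×1) = 0.002257 K/W
R_polyurethane foam = ln(71.3/21.3)/(2π×0.0278×1) = 6.917 K/W
R_total = 6.924 K/W
Q = ΔT/R_total = 48/6.924

q′ ≈ 6.93 W/m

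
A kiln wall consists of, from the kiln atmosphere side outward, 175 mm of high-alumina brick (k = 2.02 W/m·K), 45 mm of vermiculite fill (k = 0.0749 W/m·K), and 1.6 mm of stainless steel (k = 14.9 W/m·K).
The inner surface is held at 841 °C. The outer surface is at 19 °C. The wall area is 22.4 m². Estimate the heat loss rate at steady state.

Model the wall as resistances in series:
R_high-alumina brick = L/(kA) = 0.175/(2.02×22.4) = 0.003868 K/W
R_vermiculite fill = L/(kA) = 0.045/(0.0749×22.4) = 0.02682 K/W
R_stainless steel = L/(kA) = 0.0016/(14.9×22.4) = 4.794×10^-6 K/W
R_total = 0.03069 K/W
Q = ΔT / R_total = 822 / 0.03069

Q ≈ 26800 W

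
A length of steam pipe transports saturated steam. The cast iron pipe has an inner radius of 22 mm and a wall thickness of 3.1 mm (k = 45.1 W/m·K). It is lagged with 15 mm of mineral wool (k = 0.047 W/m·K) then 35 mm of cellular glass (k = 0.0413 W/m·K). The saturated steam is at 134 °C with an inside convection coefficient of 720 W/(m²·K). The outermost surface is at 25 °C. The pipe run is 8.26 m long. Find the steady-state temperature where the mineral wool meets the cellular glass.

Radial resistances (cylindrical: R_cond = ln(r_o/r_i)/(2πkL), R_conv = 1/(h·2πrL)):
R_inner film = 1/(h_i·2πr₁L) = 1/(720×2π×0.022×8.26) = 0.001216 K/W
R_cast iron pipe wall = ln(25.1/22)/(2π×45.1×8.26) = 5.632×10^-5 K/W
R_mineral wool = ln(40.1/25.1)/(2π×0.047×8.26) = 0.1921 K/W
R_cellular glass = ln(75.1/40.1)/(2π×0.0413×8.26) = 0.2927 K/W
R_total = 0.4861 K/W
Q = ΔT/R_total = 109/0.4861
Q = 224 W
T_interface = T_inner − Q·ΣR(inner→interface) = 134 − 224×0.1933

T ≈ 90.6 °C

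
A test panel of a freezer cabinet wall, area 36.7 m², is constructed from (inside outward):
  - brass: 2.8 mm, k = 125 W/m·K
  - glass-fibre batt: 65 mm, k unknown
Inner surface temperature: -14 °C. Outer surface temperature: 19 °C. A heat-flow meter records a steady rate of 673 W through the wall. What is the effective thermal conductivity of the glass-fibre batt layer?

k ≈ 0.0361 W/(m·K)

Series thermal resistances:
R_brass = L/(kA) = 0.0028/(125×36.7) = 6.104×10^-7 K/W
Sum of known resistances R_other = 6.104×10^-7 K/W
Total R = ΔT/Q = 33/673 = 0.04903 K/W
R_glass-fibre batt = R_total − R_other = 0.04903 K/W
k = L/(R·A) = 0.065/(0.04903×36.7)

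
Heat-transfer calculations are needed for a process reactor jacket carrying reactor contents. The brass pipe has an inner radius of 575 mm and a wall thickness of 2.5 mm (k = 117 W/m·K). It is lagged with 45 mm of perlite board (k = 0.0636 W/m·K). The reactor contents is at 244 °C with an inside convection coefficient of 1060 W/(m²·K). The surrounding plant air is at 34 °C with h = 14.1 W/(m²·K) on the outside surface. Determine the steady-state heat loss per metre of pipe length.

Radial resistances (cylindrical: R_cond = ln(r_o/r_i)/(2πkL), R_conv = 1/(h·2πrL)):
R_inner film = 1/(h_i·2πr₁L) = 1/(1060×2π×0.575×1) = 2.611×10^-4 K/W
R_brass pipe wall = ln(577.5/575)/(2π×117×1) = 5.902×10^-6 K/W
R_perlite board = ln(622.5/577.5)/(2π×0.0636×1) = 0.1878 K/W
R_outer film = 1/(h_o·2πr_oL) = 1/(14.1×2π×0.6225×1) = 0.01813 K/W
R_total = 0.2062 K/W
Q = ΔT/R_total = 210/0.2062

q′ ≈ 1020 W/m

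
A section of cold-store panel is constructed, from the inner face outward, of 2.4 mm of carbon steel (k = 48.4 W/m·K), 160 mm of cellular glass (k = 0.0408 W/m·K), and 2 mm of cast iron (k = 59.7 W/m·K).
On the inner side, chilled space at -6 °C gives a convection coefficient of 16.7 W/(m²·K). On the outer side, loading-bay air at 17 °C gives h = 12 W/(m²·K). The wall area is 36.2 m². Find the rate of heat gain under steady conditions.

Q ≈ 205 W

Thermal resistances in series:
R_inner film = 1/(h_i·A) = 1/(16.7×36.2) = 0.001654 K/W
R_carbon steel = L/(kA) = 0.0024/(48.4×36.2) = 1.37×10^-6 K/W
R_cellular glass = L/(kA) = 0.16/(0.0408×36.2) = 0.1083 K/W
R_cast iron = L/(kA) = 0.002/(59.7×36.2) = 9.254×10^-7 K/W
R_outer film = 1/(h_o·A) = 1/(12×36.2) = 0.002302 K/W
R_total = 0.1123 K/W
Q = ΔT / R_total = 23 / 0.1123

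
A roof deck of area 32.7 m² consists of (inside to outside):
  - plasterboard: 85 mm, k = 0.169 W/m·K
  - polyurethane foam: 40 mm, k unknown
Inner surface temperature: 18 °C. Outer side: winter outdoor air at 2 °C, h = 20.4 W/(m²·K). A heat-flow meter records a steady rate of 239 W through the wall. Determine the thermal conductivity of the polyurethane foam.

Series thermal resistances:
R_plasterboard = L/(kA) = 0.085/(0.169×32.7) = 0.01538 K/W
R_outer film = 1/(h_o·A) = 1/(20.4×32.7) = 0.001499 K/W
Sum of known resistances R_other = 0.01688 K/W
Total R = ΔT/Q = 16/239 = 0.06695 K/W
R_polyurethane foam = R_total − R_other = 0.05007 K/W
k = L/(R·A) = 0.04/(0.05007×32.7)

k ≈ 0.0244 W/(m·K)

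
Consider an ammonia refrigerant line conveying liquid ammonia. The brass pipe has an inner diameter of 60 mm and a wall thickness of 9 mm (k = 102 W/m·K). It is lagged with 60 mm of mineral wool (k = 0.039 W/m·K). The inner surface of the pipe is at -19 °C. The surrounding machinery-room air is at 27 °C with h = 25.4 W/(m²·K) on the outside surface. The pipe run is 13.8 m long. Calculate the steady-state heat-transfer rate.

Treating each annulus and film as a series resistance:
R_brass pipe wall = ln(39/30)/(2π×102×13.8) = 2.967×10^-5 K/W
R_mineral wool = ln(99/39)/(2π×0.039×13.8) = 0.2755 K/W
R_outer film = 1/(h_o·2πr_oL) = 1/(25.4×2π×0.099×13.8) = 0.004586 K/W
R_total = 0.2801 K/W
Q = ΔT/R_total = 46/0.2801

Q ≈ 164 W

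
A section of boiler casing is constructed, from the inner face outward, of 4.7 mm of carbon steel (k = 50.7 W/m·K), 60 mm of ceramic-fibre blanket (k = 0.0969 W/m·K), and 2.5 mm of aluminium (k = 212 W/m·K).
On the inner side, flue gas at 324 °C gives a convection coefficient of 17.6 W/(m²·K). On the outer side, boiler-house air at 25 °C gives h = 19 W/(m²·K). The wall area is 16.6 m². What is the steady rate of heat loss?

Q ≈ 6810 W

Thermal resistances in series:
R_inner film = 1/(h_i·A) = 1/(17.6×16.6) = 0.003423 K/W
R_carbon steel = L/(kA) = 0.0047/(50.7×16.6) = 5.584×10^-6 K/W
R_ceramic-fibre blanket = L/(kA) = 0.06/(0.0969×16.6) = 0.0373 K/W
R_aluminium = L/(kA) = 0.0025/(212×16.6) = 7.104×10^-7 K/W
R_outer film = 1/(h_o·A) = 1/(19×16.6) = 0.003171 K/W
R_total = 0.0439 K/W
Q = ΔT / R_total = 299 / 0.0439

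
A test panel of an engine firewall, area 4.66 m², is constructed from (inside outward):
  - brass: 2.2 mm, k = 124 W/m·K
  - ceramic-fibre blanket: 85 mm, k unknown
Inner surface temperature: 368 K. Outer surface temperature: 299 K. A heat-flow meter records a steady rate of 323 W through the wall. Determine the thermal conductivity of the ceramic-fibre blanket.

k ≈ 0.0854 W/(m·K)

Treating each layer as a thermal resistance in series:
R_brass = L/(kA) = 0.0022/(124×4.66) = 3.807×10^-6 K/W
Sum of known resistances R_other = 3.807×10^-6 K/W
Total R = ΔT/Q = 69/323 = 0.2136 K/W
R_ceramic-fibre blanket = R_total − R_other = 0.2136 K/W
k = L/(R·A) = 0.085/(0.2136×4.66)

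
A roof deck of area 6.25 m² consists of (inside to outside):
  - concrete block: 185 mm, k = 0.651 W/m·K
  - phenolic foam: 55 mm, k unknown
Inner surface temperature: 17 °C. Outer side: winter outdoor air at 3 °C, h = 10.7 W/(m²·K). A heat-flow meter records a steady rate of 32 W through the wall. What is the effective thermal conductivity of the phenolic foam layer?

Using the resistance-network approach (series):
R_concrete block = L/(kA) = 0.185/(0.651×6.25) = 0.04547 K/W
R_outer film = 1/(h_o·A) = 1/(10.7×6.25) = 0.01495 K/W
Sum of known resistances R_other = 0.06042 K/W
Total R = ΔT/Q = 14/32 = 0.4375 K/W
R_phenolic foam = R_total − R_other = 0.3771 K/W
k = L/(R·A) = 0.055/(0.3771×6.25)

k ≈ 0.0233 W/(m·K)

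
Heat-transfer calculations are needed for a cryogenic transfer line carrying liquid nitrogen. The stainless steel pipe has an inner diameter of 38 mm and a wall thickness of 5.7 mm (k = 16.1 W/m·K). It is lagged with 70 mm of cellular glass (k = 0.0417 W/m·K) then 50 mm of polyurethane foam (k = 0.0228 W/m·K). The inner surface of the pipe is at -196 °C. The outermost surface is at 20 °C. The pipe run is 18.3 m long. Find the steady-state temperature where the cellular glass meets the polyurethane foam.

T ≈ -59 °C

For a radial system each layer contributes R = ln(r_out/r_in)/(2πkL); films add R = 1/(hA).
R_stainless steel pipe wall = ln(24.7/19)/(2π×16.1×18.3) = 1.417×10^-4 K/W
R_cellular glass = ln(94.7/24.7)/(2π×0.0417×18.3) = 0.2803 K/W
R_polyurethane foam = ln(144.7/94.7)/(2π×0.0228×18.3) = 0.1617 K/W
R_total = 0.4421 K/W
Q = ΔT/R_total = 216/0.4421
Q = 489 W
T_interface = T_inner + Q·ΣR(inner→interface) = -196 + 489×0.2804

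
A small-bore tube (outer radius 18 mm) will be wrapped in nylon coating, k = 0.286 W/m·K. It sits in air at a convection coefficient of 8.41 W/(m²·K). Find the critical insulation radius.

For a cylinder r_cr = k/h = 0.286/8.41
r_cr = 34 mm; since the bare radius (18 mm) is below r_cr, adding a thin layer of insulation will *increase* heat loss.

r_cr ≈ 34 mm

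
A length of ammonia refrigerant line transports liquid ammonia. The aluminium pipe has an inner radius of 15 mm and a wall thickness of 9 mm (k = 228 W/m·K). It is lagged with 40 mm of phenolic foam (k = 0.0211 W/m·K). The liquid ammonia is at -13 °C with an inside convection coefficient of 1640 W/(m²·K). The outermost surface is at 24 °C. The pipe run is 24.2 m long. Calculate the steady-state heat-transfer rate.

Q ≈ 121 W

For a radial system each layer contributes R = ln(r_out/r_in)/(2πkL); films add R = 1/(hA).
R_inner film = 1/(h_i·2πr₁L) = 1/(1640×2π×0.015×24.2) = 2.673×10^-4 K/W
R_aluminium pipe wall = ln(24/15)/(2π×228×24.2) = 1.356×10^-5 K/W
R_phenolic foam = ln(64/24)/(2π×0.0211×24.2) = 0.3057 K/W
R_total = 0.306 K/W
Q = ΔT/R_total = 37/0.306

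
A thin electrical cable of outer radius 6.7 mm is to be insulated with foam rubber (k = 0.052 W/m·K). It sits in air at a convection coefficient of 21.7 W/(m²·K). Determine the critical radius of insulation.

r_cr ≈ 2.4 mm

For a cylinder r_cr = k/h = 0.052/21.7
r_cr = 2.4 mm; since the bare radius (6.7 mm) is above r_cr, any added insulation will reduce heat loss.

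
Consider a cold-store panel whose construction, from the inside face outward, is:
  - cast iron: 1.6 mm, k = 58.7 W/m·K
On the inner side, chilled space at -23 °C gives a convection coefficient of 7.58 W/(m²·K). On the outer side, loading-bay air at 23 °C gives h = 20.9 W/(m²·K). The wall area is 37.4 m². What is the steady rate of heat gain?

Q ≈ 9570 W

Using the resistance-network approach (series):
R_inner film = 1/(h_i·A) = 1/(7.58×37.4) = 0.003527 K/W
R_cast iron = L/(kA) = 0.0016/(58.7×37.4) = 7.288×10^-7 K/W
R_outer film = 1/(h_o·A) = 1/(20.9×37.4) = 0.001279 K/W
R_total = 0.004807 K/W
Q = ΔT / R_total = 46 / 0.004807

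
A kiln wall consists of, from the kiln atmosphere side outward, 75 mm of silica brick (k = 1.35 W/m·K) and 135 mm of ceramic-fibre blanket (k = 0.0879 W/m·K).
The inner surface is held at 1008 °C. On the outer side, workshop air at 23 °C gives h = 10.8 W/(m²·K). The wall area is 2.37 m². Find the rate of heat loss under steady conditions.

Treating each layer as a thermal resistance in series:
R_silica brick = L/(kA) = 0.075/(1.35×2.37) = 0.02344 K/W
R_ceramic-fibre blanket = L/(kA) = 0.135/(0.0879×2.37) = 0.648 K/W
R_outer film = 1/(h_o·A) = 1/(10.8×2.37) = 0.03907 K/W
R_total = 0.7105 K/W
Q = ΔT / R_total = 985 / 0.7105

Q ≈ 1390 W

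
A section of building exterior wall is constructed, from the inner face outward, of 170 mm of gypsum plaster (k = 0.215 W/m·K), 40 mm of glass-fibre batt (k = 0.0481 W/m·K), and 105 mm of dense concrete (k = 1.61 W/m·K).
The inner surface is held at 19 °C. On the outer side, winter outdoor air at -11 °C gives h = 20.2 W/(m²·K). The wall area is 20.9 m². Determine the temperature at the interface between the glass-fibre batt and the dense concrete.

Treating each layer as a thermal resistance in series:
R_gypsum plaster = L/(kA) = 0.17/(0.215×20.9) = 0.03783 K/W
R_glass-fibre batt = L/(kA) = 0.04/(0.0481×20.9) = 0.03979 K/W
R_dense concrete = L/(kA) = 0.105/(1.61×20.9) = 0.00312 K/W
R_outer film = 1/(h_o·A) = 1/(20.2×20.9) = 0.002369 K/W
R_total = 0.08311 K/W;  Q = ΔT/R_total = 30/0.08311 = 361 W
T_interface = T_inner − Q·ΣR(inner→interface) = 19 − 361×0.07762

T ≈ -9.02 °C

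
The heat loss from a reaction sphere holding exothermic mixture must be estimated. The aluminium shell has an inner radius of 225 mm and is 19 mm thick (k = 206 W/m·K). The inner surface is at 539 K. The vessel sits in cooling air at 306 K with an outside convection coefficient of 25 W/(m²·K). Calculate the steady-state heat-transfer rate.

Q ≈ 4350 W

For a spherical shell R = (1/r₁ − 1/r₂)/(4πk); film R = 1/(h·4πr²). In series:
R_aluminium shell = (1/0.225 − 1/0.244)/(4π×206) = 1.337×10^-4 K/W
R_outer film = 1/(h·4πr_o²) = 1/(25×4π×0.244²) = 0.05347 K/W
R_total = 0.0536 K/W
Q = ΔT/R_total = 233/0.0536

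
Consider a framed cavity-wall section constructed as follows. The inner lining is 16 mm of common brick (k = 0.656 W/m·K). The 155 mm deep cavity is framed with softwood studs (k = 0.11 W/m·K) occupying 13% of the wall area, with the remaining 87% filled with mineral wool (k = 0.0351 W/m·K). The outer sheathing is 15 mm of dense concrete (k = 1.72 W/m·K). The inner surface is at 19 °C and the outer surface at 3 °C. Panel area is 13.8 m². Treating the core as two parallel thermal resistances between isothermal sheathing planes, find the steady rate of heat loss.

Q ≈ 63.3 W

Sheathing layers in series; stud and cavity paths in parallel between them.
R_inner = 0.016/(0.656×13.8) = 0.001767 K/W
R_stud  = 0.155/(0.11×0.13×13.8) = 0.7854 K/W
R_cav   = 0.155/(0.0351×0.87×13.8) = 0.3678 K/W
1/R_core = 1/R_stud + 1/R_cav → R_core = 0.2505 K/W
R_outer = 0.015/(1.72×13.8) = 6.32×10^-4 K/W
R_total = 0.2529 K/W
Q = ΔT/R_total = 16/0.2529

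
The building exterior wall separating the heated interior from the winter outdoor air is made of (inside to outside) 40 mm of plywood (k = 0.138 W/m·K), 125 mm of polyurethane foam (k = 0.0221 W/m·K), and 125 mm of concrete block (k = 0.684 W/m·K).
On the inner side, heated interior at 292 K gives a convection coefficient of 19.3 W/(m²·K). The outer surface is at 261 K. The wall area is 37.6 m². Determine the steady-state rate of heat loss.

Q ≈ 189 W

Model the wall as resistances in series:
R_inner film = 1/(h_i·A) = 1/(19.3×37.6) = 0.001378 K/W
R_plywood = L/(kA) = 0.04/(0.138×37.6) = 0.007709 K/W
R_polyurethane foam = L/(kA) = 0.125/(0.0221×37.6) = 0.1504 K/W
R_concrete block = L/(kA) = 0.125/(0.684×37.6) = 0.00486 K/W
R_total = 0.1644 K/W
Q = ΔT / R_total = 31 / 0.1644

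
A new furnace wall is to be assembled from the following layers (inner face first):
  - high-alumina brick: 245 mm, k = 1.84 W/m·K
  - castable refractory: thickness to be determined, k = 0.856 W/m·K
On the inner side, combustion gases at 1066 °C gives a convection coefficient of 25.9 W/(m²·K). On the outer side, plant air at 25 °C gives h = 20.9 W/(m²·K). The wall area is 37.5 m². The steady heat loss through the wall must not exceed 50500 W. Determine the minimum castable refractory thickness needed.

Using the resistance-network approach (series):
R_inner film = 1/(h_i·A) = 1/(25.9×37.5) = 0.00103 K/W
R_high-alumina brick = L/(kA) = 0.245/(1.84×37.5) = 0.003551 K/W
R_outer film = 1/(h_o·A) = 1/(20.9×37.5) = 0.001276 K/W
Sum of the known resistances R_other = 0.005856 K/W
Required total resistance R_tot = ΔT/Q_allow = 1041/50500 = 0.02061 K/W
R_castable refractory = R_tot − R_other = 0.01476 K/W
L = R·k·A = 0.01476×0.856×37.5

L ≈ 474 mm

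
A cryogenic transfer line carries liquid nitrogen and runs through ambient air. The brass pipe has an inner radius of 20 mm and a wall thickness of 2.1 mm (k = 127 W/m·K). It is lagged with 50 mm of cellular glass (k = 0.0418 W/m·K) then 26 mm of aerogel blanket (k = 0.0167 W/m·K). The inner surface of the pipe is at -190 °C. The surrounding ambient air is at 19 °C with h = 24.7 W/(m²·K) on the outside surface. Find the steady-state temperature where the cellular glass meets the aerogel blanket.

T ≈ -64.6 °C

Per-layer cylindrical resistances, series-summed:
R_brass pipe wall = ln(22.1/20)/(2π×127×1) = 1.251×10^-4 K/W
R_cellular glass = ln(72.1/22.1)/(2π×0.0418×1) = 4.502 K/W
R_aerogel blanket = ln(98.1/72.1)/(2π×0.0167×1) = 2.935 K/W
R_outer film = 1/(h_o·2πr_oL) = 1/(24.7×2π×0.0981×1) = 0.06568 K/W
R_total = 7.503 K/W
Q = ΔT/R_total = 209/7.503
Q = 27.9 W/m
T_interface = T_inner + Q·ΣR(inner→interface) = -190 + 27.9×4.502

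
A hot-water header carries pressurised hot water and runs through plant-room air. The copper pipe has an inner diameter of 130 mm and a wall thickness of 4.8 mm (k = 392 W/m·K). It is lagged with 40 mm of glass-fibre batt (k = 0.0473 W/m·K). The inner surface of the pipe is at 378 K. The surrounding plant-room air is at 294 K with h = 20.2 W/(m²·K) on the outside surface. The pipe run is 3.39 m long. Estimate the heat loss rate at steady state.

Radial resistances (cylindrical: R_cond = ln(r_o/r_i)/(2πkL), R_conv = 1/(h·2πrL)):
R_copper pipe wall = ln(69.8/65)/(2π×392×3.39) = 8.533×10^-6 K/W
R_glass-fibre batt = ln(109.8/69.8)/(2π×0.0473×3.39) = 0.4497 K/W
R_outer film = 1/(h_o·2πr_oL) = 1/(20.2×2π×0.1098×3.39) = 0.02117 K/W
R_total = 0.4708 K/W
Q = ΔT/R_total = 84/0.4708

Q ≈ 178 W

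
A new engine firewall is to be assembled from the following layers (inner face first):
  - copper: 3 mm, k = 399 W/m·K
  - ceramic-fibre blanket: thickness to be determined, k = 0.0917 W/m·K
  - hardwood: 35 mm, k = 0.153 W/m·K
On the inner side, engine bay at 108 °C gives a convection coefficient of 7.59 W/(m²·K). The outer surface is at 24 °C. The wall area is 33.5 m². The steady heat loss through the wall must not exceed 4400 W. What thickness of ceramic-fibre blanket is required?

Series thermal resistances:
R_inner film = 1/(h_i·A) = 1/(7.59×33.5) = 0.003933 K/W
R_copper = L/(kA) = 0.003/(399×33.5) = 2.244×10^-7 K/W
R_hardwood = L/(kA) = 0.035/(0.153×33.5) = 0.006829 K/W
Sum of the known resistances R_other = 0.01076 K/W
Required total resistance R_tot = ΔT/Q_allow = 84/4400 = 0.01909 K/W
R_ceramic-fibre blanket = R_tot − R_other = 0.008329 K/W
L = R·k·A = 0.008329×0.0917×33.5

L ≈ 25.6 mm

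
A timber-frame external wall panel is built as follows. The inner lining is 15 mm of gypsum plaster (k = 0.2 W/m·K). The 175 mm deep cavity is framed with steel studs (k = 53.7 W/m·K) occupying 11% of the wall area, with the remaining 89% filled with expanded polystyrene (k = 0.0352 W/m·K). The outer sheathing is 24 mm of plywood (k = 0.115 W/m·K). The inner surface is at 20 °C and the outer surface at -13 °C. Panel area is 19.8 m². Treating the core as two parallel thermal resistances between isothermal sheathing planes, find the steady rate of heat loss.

Sheathing layers in series; stud and cavity paths in parallel between them.
R_inner = 0.015/(0.2×19.8) = 0.003788 K/W
R_stud  = 0.175/(53.7×0.11×19.8) = 0.001496 K/W
R_cav   = 0.175/(0.0352×0.89×19.8) = 0.2821 K/W
1/R_core = 1/R_stud + 1/R_cav → R_core = 0.001488 K/W
R_outer = 0.024/(0.115×19.8) = 0.01054 K/W
R_total = 0.01582 K/W
Q = ΔT/R_total = 33/0.01582

Q ≈ 2090 W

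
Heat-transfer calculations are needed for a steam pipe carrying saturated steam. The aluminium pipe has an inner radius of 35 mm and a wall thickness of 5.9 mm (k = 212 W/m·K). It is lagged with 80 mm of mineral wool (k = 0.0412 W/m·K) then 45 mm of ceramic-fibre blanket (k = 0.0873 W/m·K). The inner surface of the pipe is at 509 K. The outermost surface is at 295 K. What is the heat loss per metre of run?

q′ ≈ 44.9 W/m

Radial resistances (cylindrical: R_cond = ln(r_o/r_i)/(2πkL), R_conv = 1/(h·2πrL)):
R_aluminium pipe wall = ln(40.9/35)/(2π×212×1) = 1.17×10^-4 K/W
R_mineral wool = ln(120.9/40.9)/(2π×0.0412×1) = 4.187 K/W
R_ceramic-fibre blanket = ln(165.9/120.9)/(2π×0.0873×1) = 0.5769 K/W
R_total = 4.764 K/W
Q = ΔT/R_total = 214/4.764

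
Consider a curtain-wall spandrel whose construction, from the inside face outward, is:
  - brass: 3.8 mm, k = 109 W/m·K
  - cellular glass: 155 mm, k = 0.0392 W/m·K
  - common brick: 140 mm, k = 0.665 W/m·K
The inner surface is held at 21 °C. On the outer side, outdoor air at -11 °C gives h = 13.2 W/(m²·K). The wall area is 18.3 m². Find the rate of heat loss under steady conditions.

Model the wall as resistances in series:
R_brass = L/(kA) = 0.0038/(109×18.3) = 1.905×10^-6 K/W
R_cellular glass = L/(kA) = 0.155/(0.0392×18.3) = 0.2161 K/W
R_common brick = L/(kA) = 0.14/(0.665×18.3) = 0.0115 K/W
R_outer film = 1/(h_o·A) = 1/(13.2×18.3) = 0.00414 K/W
R_total = 0.2317 K/W
Q = ΔT / R_total = 32 / 0.2317

Q ≈ 138 W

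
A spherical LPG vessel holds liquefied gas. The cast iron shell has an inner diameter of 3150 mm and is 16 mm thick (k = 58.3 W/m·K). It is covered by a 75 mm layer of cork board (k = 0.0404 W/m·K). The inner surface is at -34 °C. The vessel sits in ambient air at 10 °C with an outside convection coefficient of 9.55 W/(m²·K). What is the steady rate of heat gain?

Q ≈ 749 W

Spherical conduction: R = (1/r_in − 1/r_out)/(4πk) per layer; series-sum.
R_cast iron shell = (1/1.575 − 1/1.591)/(4π×58.3) = 8.715×10^-6 K/W
R_cork board = (1/1.591 − 1/1.666)/(4π×0.0404) = 0.05573 K/W
R_outer film = 1/(h·4πr_o²) = 1/(9.55×4π×1.666²) = 0.003002 K/W
R_total = 0.05875 K/W
Q = ΔT/R_total = 44/0.05875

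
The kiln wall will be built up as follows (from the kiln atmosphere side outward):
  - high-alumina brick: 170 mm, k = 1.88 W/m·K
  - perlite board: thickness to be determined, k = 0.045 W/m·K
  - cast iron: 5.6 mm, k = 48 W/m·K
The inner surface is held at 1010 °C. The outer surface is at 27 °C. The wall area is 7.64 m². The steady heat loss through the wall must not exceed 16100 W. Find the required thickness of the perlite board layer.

L ≈ 16.9 mm

Thermal resistances in series:
R_high-alumina brick = L/(kA) = 0.17/(1.88×7.64) = 0.01184 K/W
R_cast iron = L/(kA) = 0.0056/(48×7.64) = 1.527×10^-5 K/W
Sum of the known resistances R_other = 0.01185 K/W
Required total resistance R_tot = ΔT/Q_allow = 983/16100 = 0.06106 K/W
R_perlite board = R_tot − R_other = 0.0492 K/W
L = R·k·A = 0.0492×0.045×7.64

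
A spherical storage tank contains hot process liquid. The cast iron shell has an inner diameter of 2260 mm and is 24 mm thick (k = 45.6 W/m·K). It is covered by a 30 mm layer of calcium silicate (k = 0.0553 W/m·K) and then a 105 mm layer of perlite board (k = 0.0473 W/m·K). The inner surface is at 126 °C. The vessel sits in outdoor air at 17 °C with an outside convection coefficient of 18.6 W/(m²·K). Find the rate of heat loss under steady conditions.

Q ≈ 727 W

Spherical conduction: R = (1/r_in − 1/r_out)/(4πk) per layer; series-sum.
R_cast iron shell = (1/1.13 − 1/1.154)/(4π×45.6) = 3.212×10^-5 K/W
R_calcium silicate = (1/1.154 − 1/1.184)/(4π×0.0553) = 0.0316 K/W
R_perlite board = (1/1.184 − 1/1.289)/(4π×0.0473) = 0.1157 K/W
R_outer film = 1/(h·4πr_o²) = 1/(18.6×4π×1.289²) = 0.002575 K/W
R_total = 0.15 K/W
Q = ΔT/R_total = 109/0.15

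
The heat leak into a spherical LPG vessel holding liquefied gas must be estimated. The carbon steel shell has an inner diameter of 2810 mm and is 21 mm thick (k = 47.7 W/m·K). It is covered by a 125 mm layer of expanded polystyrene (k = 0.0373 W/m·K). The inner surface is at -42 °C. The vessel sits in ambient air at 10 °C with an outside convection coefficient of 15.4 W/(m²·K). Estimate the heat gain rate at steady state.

Q ≈ 424 W

Spherical conduction: R = (1/r_in − 1/r_out)/(4πk) per layer; series-sum.
R_carbon steel shell = (1/1.405 − 1/1.426)/(4π×47.7) = 1.749×10^-5 K/W
R_expanded polystyrene = (1/1.426 − 1/1.551)/(4π×0.0373) = 0.1206 K/W
R_outer film = 1/(h·4πr_o²) = 1/(15.4×4π×1.551²) = 0.002148 K/W
R_total = 0.1227 K/W
Q = ΔT/R_total = 52/0.1227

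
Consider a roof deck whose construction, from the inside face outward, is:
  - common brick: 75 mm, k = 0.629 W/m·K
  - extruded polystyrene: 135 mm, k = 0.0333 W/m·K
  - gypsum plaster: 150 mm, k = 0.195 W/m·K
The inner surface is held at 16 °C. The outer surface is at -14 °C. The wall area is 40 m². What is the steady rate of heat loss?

Using the resistance-network approach (series):
R_common brick = L/(kA) = 0.075/(0.629×40) = 0.002981 K/W
R_extruded polystyrene = L/(kA) = 0.135/(0.0333×40) = 0.1014 K/W
R_gypsum plaster = L/(kA) = 0.15/(0.195×40) = 0.01923 K/W
R_total = 0.1236 K/W
Q = ΔT / R_total = 30 / 0.1236

Q ≈ 243 W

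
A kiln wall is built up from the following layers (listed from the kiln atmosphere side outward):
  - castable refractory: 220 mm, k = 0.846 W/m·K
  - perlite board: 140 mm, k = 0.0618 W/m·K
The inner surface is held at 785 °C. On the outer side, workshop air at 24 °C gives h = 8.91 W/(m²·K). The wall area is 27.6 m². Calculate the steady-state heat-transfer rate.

Treating each layer as a thermal resistance in series:
R_castable refractory = L/(kA) = 0.22/(0.846×27.6) = 0.009422 K/W
R_perlite board = L/(kA) = 0.14/(0.0618×27.6) = 0.08208 K/W
R_outer film = 1/(h_o·A) = 1/(8.91×27.6) = 0.004066 K/W
R_total = 0.09557 K/W
Q = ΔT / R_total = 761 / 0.09557

Q ≈ 7960 W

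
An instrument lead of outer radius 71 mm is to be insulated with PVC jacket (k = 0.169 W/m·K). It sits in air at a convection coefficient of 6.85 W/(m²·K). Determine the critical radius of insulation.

For a cylinder r_cr = k/h = 0.169/6.85
r_cr = 24.7 mm; since the bare radius (71 mm) is above r_cr, any added insulation will reduce heat loss.

r_cr ≈ 24.7 mm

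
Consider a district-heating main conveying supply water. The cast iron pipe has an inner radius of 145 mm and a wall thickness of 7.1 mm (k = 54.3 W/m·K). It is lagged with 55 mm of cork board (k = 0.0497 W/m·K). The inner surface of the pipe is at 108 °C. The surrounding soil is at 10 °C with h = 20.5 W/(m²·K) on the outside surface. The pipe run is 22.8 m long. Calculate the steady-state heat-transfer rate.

Q ≈ 2180 W

Radial resistances (cylindrical: R_cond = ln(r_o/r_i)/(2πkL), R_conv = 1/(h·2πrL)):
R_cast iron pipe wall = ln(152.1/145)/(2π×54.3×22.8) = 6.145×10^-6 K/W
R_cork board = ln(207.1/152.1)/(2π×0.0497×22.8) = 0.04335 K/W
R_outer film = 1/(h_o·2πr_oL) = 1/(20.5×2π×0.2071×22.8) = 0.001644 K/W
R_total = 0.045 K/W
Q = ΔT/R_total = 98/0.045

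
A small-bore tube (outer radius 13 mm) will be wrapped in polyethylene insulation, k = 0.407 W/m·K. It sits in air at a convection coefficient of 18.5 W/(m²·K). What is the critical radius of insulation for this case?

r_cr ≈ 22 mm

For a cylinder r_cr = k/h = 0.407/18.5
r_cr = 22 mm; since the bare radius (13 mm) is below r_cr, adding a thin layer of insulation will *increase* heat loss.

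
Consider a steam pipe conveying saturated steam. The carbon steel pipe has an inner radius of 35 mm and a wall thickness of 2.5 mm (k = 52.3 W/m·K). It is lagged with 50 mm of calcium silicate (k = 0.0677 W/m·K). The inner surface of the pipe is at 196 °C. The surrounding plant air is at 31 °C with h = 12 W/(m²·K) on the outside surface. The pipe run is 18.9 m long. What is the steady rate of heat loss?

Q ≈ 1450 W

Cylindrical conduction, so R = ln(r₂/r₁)/(2πkL) per layer, in series:
R_carbon steel pipe wall = ln(37.5/35)/(2π×52.3×18.9) = 1.111×10^-5 K/W
R_calcium silicate = ln(87.5/37.5)/(2π×0.0677×18.9) = 0.1054 K/W
R_outer film = 1/(h_o·2πr_oL) = 1/(12×2π×0.0875×18.9) = 0.00802 K/W
R_total = 0.1134 K/W
Q = ΔT/R_total = 165/0.1134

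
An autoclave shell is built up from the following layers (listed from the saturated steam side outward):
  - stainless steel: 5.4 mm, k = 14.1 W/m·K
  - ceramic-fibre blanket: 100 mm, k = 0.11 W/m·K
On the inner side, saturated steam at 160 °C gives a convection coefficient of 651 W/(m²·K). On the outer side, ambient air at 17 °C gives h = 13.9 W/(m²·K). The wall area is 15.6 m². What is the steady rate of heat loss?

Q ≈ 2270 W

Using the resistance-network approach (series):
R_inner film = 1/(h_i·A) = 1/(651×15.6) = 9.847×10^-5 K/W
R_stainless steel = L/(kA) = 0.0054/(14.1×15.6) = 2.455×10^-5 K/W
R_ceramic-fibre blanket = L/(kA) = 0.1/(0.11×15.6) = 0.05828 K/W
R_outer film = 1/(h_o·A) = 1/(13.9×15.6) = 0.004612 K/W
R_total = 0.06301 K/W
Q = ΔT / R_total = 143 / 0.06301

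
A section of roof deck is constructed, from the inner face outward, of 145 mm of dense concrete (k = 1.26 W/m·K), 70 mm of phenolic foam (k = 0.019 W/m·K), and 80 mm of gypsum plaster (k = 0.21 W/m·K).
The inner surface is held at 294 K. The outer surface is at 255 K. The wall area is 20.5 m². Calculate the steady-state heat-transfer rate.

Treating each layer as a thermal resistance in series:
R_dense concrete = L/(kA) = 0.145/(1.26×20.5) = 0.005614 K/W
R_phenolic foam = L/(kA) = 0.07/(0.019×20.5) = 0.1797 K/W
R_gypsum plaster = L/(kA) = 0.08/(0.21×20.5) = 0.01858 K/W
R_total = 0.2039 K/W
Q = ΔT / R_total = 39 / 0.2039

Q ≈ 191 W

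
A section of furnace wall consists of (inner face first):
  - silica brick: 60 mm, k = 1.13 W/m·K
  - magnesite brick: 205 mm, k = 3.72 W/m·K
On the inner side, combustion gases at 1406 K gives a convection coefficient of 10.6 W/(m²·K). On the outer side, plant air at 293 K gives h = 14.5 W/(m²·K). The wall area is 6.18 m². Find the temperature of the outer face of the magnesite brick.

Series thermal resistances:
R_inner film = 1/(h_i·A) = 1/(10.6×6.18) = 0.01527 K/W
R_silica brick = L/(kA) = 0.06/(1.13×6.18) = 0.008592 K/W
R_magnesite brick = L/(kA) = 0.205/(3.72×6.18) = 0.008917 K/W
R_outer film = 1/(h_o·A) = 1/(14.5×6.18) = 0.01116 K/W
R_total = 0.04393 K/W;  Q = ΔT/R_total = 1113/0.04393 = 25330 W
T_interface = T_inner − Q·ΣR(inner→interface) = 1406 − 25300×0.03277

T ≈ 576 K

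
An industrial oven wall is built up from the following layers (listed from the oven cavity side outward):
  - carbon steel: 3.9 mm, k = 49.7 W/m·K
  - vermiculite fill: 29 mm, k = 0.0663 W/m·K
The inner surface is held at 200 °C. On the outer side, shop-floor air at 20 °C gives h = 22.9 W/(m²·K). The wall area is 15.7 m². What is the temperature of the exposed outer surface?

T ≈ 36.3 °C

Thermal resistances in series:
R_carbon steel = L/(kA) = 0.0039/(49.7×15.7) = 4.998×10^-6 K/W
R_vermiculite fill = L/(kA) = 0.029/(0.0663×15.7) = 0.02786 K/W
R_outer film = 1/(h_o·A) = 1/(22.9×15.7) = 0.002781 K/W
R_total = 0.03065 K/W;  Q = ΔT/R_total = 180/0.03065 = 5873 W
T_interface = T_inner − Q·ΣR(inner→interface) = 200 − 5870×0.02787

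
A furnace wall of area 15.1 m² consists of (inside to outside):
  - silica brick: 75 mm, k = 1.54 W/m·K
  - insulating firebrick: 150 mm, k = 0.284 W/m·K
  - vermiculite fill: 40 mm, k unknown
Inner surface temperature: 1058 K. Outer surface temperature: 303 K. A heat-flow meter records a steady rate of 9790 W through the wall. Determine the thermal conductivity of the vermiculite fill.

k ≈ 0.0681 W/(m·K)

Treating each layer as a thermal resistance in series:
R_silica brick = L/(kA) = 0.075/(1.54×15.1) = 0.003225 K/W
R_insulating firebrick = L/(kA) = 0.15/(0.284×15.1) = 0.03498 K/W
Sum of known resistances R_other = 0.0382 K/W
Total R = ΔT/Q = 755/9790 = 0.07712 K/W
R_vermiculite fill = R_total − R_other = 0.03892 K/W
k = L/(R·A) = 0.04/(0.03892×15.1)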